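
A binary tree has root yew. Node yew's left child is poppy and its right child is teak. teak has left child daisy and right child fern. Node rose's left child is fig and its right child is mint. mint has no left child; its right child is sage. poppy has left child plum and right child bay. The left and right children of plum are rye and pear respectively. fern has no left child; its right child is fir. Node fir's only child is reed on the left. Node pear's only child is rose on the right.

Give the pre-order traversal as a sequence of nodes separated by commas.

Pre-order visits the node, then its left subtree, then its right subtree.
Visit yew.
At yew: go left to poppy.
  Visit poppy.
  At poppy: go left to plum.
    Visit plum.
    At plum: go left to rye.
      rye is a leaf — visit rye.
    At plum: go right to pear.
      Visit pear.
      At pear: no left child.
      At pear: go right to rose.
        Visit rose.
        At rose: go left to fig.
          fig is a leaf — visit fig.
        At rose: go right to mint.
          Visit mint.
          At mint: no left child.
          At mint: go right to sage.
            sage is a leaf — visit sage.
  At poppy: go right to bay.
    bay is a leaf — visit bay.
At yew: go right to teak.
  Visit teak.
  At teak: go left to daisy.
    daisy is a leaf — visit daisy.
  At teak: go right to fern.
    Visit fern.
    At fern: no left child.
    At fern: go right to fir.
      Visit fir.
      At fir: go left to reed.
        reed is a leaf — visit reed.
      At fir: no right child.

yew, poppy, plum, rye, pear, rose, fig, mint, sage, bay, teak, daisy, fern, fir, reed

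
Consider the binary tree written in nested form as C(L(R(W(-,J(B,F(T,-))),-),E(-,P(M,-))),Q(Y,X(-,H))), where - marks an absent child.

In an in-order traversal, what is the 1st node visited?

In-order visits the left subtree, then the node, then the right subtree.
At C: go left to L.
  At L: go left to R.
    At R: go left to W.
      At W: no left child.
      Visit W.
      At W: go right to J.
        At J: go left to B.
          B is a leaf — visit B.
        Visit J.
        At J: go right to F.
          At F: go left to T.
            T is a leaf — visit T.
          Visit F.
          At F: no right child.
    Visit R.
    At R: no right child.
  Visit L.
  At L: go right to E.
    At E: no left child.
    Visit E.
    At E: go right to P.
      At P: go left to M.
        M is a leaf — visit M.
      Visit P.
      At P: no right child.
Visit C.
At C: go right to Q.
  At Q: go left to Y.
    Y is a leaf — visit Y.
  Visit Q.
  At Q: go right to X.
    At X: no left child.
    Visit X.
    At X: go right to H.
      H is a leaf — visit H.
Full in-order sequence: W, B, J, T, F, R, L, E, M, P, C, Y, Q, X, H.

W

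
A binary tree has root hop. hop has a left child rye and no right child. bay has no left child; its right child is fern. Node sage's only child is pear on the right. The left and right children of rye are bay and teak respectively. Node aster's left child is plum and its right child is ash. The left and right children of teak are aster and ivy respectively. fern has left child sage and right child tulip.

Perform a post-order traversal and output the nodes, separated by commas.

pear, sage, tulip, fern, bay, plum, ash, aster, ivy, teak, rye, hop

Post-order visits the left subtree, then the right subtree, then the node.
At hop: go left to rye.
  At rye: go left to bay.
    At bay: no left child.
    At bay: go right to fern.
      At fern: go left to sage.
        At sage: no left child.
        At sage: go right to pear.
          pear is a leaf — visit pear.
        Visit sage.
      At fern: go right to tulip.
        tulip is a leaf — visit tulip.
      Visit fern.
    Visit bay.
  At rye: go right to teak.
    At teak: go left to aster.
      At aster: go left to plum.
        plum is a leaf — visit plum.
      At aster: go right to ash.
        ash is a leaf — visit ash.
      Visit aster.
    At teak: go right to ivy.
      ivy is a leaf — visit ivy.
    Visit teak.
  Visit rye.
At hop: no right child.
Visit hop.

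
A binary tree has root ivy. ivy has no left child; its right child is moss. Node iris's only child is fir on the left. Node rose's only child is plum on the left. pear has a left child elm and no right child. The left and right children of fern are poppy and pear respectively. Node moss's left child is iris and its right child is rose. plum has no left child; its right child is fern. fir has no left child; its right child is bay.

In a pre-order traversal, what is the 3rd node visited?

Pre-order visits the node, then its left subtree, then its right subtree.
Visit ivy.
At ivy: no left child.
At ivy: go right to moss.
  Visit moss.
  At moss: go left to iris.
    Visit iris.
    At iris: go left to fir.
      Visit fir.
      At fir: no left child.
      At fir: go right to bay.
        bay is a leaf — visit bay.
    At iris: no right child.
  At moss: go right to rose.
    Visit rose.
    At rose: go left to plum.
      Visit plum.
      At plum: no left child.
      At plum: go right to fern.
        Visit fern.
        At fern: go left to poppy.
          poppy is a leaf — visit poppy.
        At fern: go right to pear.
          Visit pear.
          At pear: go left to elm.
            elm is a leaf — visit elm.
          At pear: no right child.
    At rose: no right child.
Full pre-order sequence: ivy, moss, iris, fir, bay, rose, plum, fern, poppy, pear, elm.

iris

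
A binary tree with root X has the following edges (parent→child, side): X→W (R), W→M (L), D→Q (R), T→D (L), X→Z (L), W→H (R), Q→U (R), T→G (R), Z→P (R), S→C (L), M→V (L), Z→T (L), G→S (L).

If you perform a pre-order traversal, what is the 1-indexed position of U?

Pre-order visits the node, then its left subtree, then its right subtree.
Visit X.
At X: go left to Z.
  Visit Z.
  At Z: go left to T.
    Visit T.
    At T: go left to D.
      Visit D.
      At D: no left child.
      At D: go right to Q.
        Visit Q.
        At Q: no left child.
        At Q: go right to U.
          U is a leaf — visit U.
    At T: go right to G.
      Visit G.
      At G: go left to S.
        Visit S.
        At S: go left to C.
          C is a leaf — visit C.
        At S: no right child.
      At G: no right child.
  At Z: go right to P.
    P is a leaf — visit P.
At X: go right to W.
  Visit W.
  At W: go left to M.
    Visit M.
    At M: go left to V.
      V is a leaf — visit V.
    At M: no right child.
  At W: go right to H.
    H is a leaf — visit H.
Full pre-order sequence: X, Z, T, D, Q, U, G, S, C, P, W, M, V, H.

6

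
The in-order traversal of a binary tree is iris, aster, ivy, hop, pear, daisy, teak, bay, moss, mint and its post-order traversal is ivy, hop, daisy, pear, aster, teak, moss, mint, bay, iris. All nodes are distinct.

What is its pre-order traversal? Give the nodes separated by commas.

iris, bay, teak, aster, pear, hop, ivy, daisy, mint, moss

The last element of post-order is the root; it splits in-order into left and right subtrees.
Root iris: left subtree has 0 nodes { }, right has 9 {aster, ivy, hop, pear, daisy, teak, bay, moss, mint}.
  Root bay: left subtree has 6 nodes {aster, ivy, hop, pear, daisy, teak}, right has 2 {moss, mint}.
    Root teak: left subtree has 5 nodes {aster, ivy, hop, pear, daisy}, right has 0 { }.
      Root aster: left subtree has 0 nodes { }, right has 4 {ivy, hop, pear, daisy}.
        Root pear: left subtree has 2 nodes {ivy, hop}, right has 1 {daisy}.
          Root hop: left subtree has 1 node {ivy}, right has 0 { }.
    Root mint: left subtree has 1 node {moss}, right has 0 { }.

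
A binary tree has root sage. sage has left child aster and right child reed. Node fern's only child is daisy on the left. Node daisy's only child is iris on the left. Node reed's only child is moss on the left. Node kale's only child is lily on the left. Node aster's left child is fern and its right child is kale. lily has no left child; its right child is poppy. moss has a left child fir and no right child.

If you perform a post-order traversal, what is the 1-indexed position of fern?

Post-order visits the left subtree, then the right subtree, then the node.
At sage: go left to aster.
  At aster: go left to fern.
    At fern: go left to daisy.
      At daisy: go left to iris.
        iris is a leaf — visit iris.
      At daisy: no right child.
      Visit daisy.
    At fern: no right child.
    Visit fern.
  At aster: go right to kale.
    At kale: go left to lily.
      At lily: no left child.
      At lily: go right to poppy.
        poppy is a leaf — visit poppy.
      Visit lily.
    At kale: no right child.
    Visit kale.
  Visit aster.
At sage: go right to reed.
  At reed: go left to moss.
    At moss: go left to fir.
      fir is a leaf — visit fir.
    At moss: no right child.
    Visit moss.
  At reed: no right child.
  Visit reed.
Visit sage.
Full post-order sequence: iris, daisy, fern, poppy, lily, kale, aster, fir, moss, reed, sage.

3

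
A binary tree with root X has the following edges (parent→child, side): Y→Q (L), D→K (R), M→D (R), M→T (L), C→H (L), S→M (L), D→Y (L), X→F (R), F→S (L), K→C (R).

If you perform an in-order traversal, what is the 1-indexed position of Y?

5

In-order visits the left subtree, then the node, then the right subtree.
At X: no left child.
Visit X.
At X: go right to F.
  At F: go left to S.
    At S: go left to M.
      At M: go left to T.
        T is a leaf — visit T.
      Visit M.
      At M: go right to D.
        At D: go left to Y.
          At Y: go left to Q.
            Q is a leaf — visit Q.
          Visit Y.
          At Y: no right child.
        Visit D.
        At D: go right to K.
          At K: no left child.
          Visit K.
          At K: go right to C.
            At C: go left to H.
              H is a leaf — visit H.
            Visit C.
            At C: no right child.
    Visit S.
    At S: no right child.
  Visit F.
  At F: no right child.
Full in-order sequence: X, T, M, Q, Y, D, K, H, C, S, F.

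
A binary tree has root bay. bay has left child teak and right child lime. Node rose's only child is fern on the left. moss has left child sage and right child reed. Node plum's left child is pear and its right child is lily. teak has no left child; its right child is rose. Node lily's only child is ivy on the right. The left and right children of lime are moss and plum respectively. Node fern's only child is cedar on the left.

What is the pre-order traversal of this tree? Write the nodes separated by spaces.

Pre-order visits the node, then its left subtree, then its right subtree.
Visit bay.
At bay: go left to teak.
  Visit teak.
  At teak: no left child.
  At teak: go right to rose.
    Visit rose.
    At rose: go left to fern.
      Visit fern.
      At fern: go left to cedar.
        cedar is a leaf — visit cedar.
      At fern: no right child.
    At rose: no right child.
At bay: go right to lime.
  Visit lime.
  At lime: go left to moss.
    Visit moss.
    At moss: go left to sage.
      sage is a leaf — visit sage.
    At moss: go right to reed.
      reed is a leaf — visit reed.
  At lime: go right to plum.
    Visit plum.
    At plum: go left to pear.
      pear is a leaf — visit pear.
    At plum: go right to lily.
      Visit lily.
      At lily: no left child.
      At lily: go right to ivy.
        ivy is a leaf — visit ivy.

bay teak rose fern cedar lime moss sage reed plum pear lily ivy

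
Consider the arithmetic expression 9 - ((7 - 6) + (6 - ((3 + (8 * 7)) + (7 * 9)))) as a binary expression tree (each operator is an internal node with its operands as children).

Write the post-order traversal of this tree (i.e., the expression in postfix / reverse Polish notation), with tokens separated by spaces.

Post-order on an expression tree gives postfix notation: for each operator, emit left operand, right operand, then the operator.

9 7 6 - 6 3 8 7 * + 7 9 * + - + -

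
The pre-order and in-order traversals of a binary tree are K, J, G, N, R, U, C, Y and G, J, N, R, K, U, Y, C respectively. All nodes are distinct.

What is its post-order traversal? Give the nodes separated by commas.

G, R, N, J, Y, C, U, K

The first element of pre-order is the root; it splits in-order into left and right subtrees.
Root K: left subtree has 4 nodes {G, J, N, R}, right has 3 {U, Y, C}.
  Root J: left subtree has 1 node {G}, right has 2 {N, R}.
    Root N: left subtree has 0 nodes { }, right has 1 {R}.
  Root U: left subtree has 0 nodes { }, right has 2 {Y, C}.
    Root C: left subtree has 1 node {Y}, right has 0 { }.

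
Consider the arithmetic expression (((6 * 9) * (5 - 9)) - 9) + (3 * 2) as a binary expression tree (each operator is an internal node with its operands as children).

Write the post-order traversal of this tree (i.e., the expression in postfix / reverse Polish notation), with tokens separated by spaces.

Post-order on an expression tree gives postfix notation: for each operator, emit left operand, right operand, then the operator.

6 9 * 5 9 - * 9 - 3 2 * +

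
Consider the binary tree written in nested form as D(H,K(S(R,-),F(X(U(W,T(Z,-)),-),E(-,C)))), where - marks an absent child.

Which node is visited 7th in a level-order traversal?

X

Level-order visits nodes level by level from the root, left to right within each level.
Level 0: D
Level 1: H, K
Level 2: S, F
Level 3: R, X, E
Level 4: U, C
Level 5: W, T
Level 6: Z
Full level-order sequence: D, H, K, S, F, R, X, E, U, C, W, T, Z.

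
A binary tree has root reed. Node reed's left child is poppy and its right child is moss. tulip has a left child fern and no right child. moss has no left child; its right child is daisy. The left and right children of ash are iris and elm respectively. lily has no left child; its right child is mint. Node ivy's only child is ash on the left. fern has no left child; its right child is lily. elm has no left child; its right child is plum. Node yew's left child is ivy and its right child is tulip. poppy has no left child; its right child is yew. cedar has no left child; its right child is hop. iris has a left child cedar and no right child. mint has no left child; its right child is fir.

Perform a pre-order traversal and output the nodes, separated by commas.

reed, poppy, yew, ivy, ash, iris, cedar, hop, elm, plum, tulip, fern, lily, mint, fir, moss, daisy

Pre-order visits the node, then its left subtree, then its right subtree.
Visit reed.
At reed: go left to poppy.
  Visit poppy.
  At poppy: no left child.
  At poppy: go right to yew.
    Visit yew.
    At yew: go left to ivy.
      Visit ivy.
      At ivy: go left to ash.
        Visit ash.
        At ash: go left to iris.
          Visit iris.
          At iris: go left to cedar.
            Visit cedar.
            At cedar: no left child.
            At cedar: go right to hop.
              hop is a leaf — visit hop.
          At iris: no right child.
        At ash: go right to elm.
          Visit elm.
          At elm: no left child.
          At elm: go right to plum.
            plum is a leaf — visit plum.
      At ivy: no right child.
    At yew: go right to tulip.
      Visit tulip.
      At tulip: go left to fern.
        Visit fern.
        At fern: no left child.
        At fern: go right to lily.
          Visit lily.
          At lily: no left child.
          At lily: go right to mint.
            Visit mint.
            At mint: no left child.
            At mint: go right to fir.
              fir is a leaf — visit fir.
      At tulip: no right child.
At reed: go right to moss.
  Visit moss.
  At moss: no left child.
  At moss: go right to daisy.
    daisy is a leaf — visit daisy.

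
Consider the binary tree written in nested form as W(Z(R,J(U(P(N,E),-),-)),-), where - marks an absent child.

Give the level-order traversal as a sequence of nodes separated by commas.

Level-order visits nodes level by level from the root, left to right within each level.
Level 0: W
Level 1: Z
Level 2: R, J
Level 3: U
Level 4: P
Level 5: N, E

W, Z, R, J, U, P, N, E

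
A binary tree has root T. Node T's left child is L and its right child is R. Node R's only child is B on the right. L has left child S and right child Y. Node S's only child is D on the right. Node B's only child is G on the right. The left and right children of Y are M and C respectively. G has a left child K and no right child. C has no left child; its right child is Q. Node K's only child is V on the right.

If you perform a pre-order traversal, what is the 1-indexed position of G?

Pre-order visits the node, then its left subtree, then its right subtree.
Visit T.
At T: go left to L.
  Visit L.
  At L: go left to S.
    Visit S.
    At S: no left child.
    At S: go right to D.
      D is a leaf — visit D.
  At L: go right to Y.
    Visit Y.
    At Y: go left to M.
      M is a leaf — visit M.
    At Y: go right to C.
      Visit C.
      At C: no left child.
      At C: go right to Q.
        Q is a leaf — visit Q.
At T: go right to R.
  Visit R.
  At R: no left child.
  At R: go right to B.
    Visit B.
    At B: no left child.
    At B: go right to G.
      Visit G.
      At G: go left to K.
        Visit K.
        At K: no left child.
        At K: go right to V.
          V is a leaf — visit V.
      At G: no right child.
Full pre-order sequence: T, L, S, D, Y, M, C, Q, R, B, G, K, V.

11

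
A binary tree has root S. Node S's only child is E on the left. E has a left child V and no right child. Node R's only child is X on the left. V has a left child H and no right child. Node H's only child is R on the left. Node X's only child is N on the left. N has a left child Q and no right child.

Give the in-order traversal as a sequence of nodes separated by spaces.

Q N X R H V E S

In-order visits the left subtree, then the node, then the right subtree.
At S: go left to E.
  At E: go left to V.
    At V: go left to H.
      At H: go left to R.
        At R: go left to X.
          At X: go left to N.
            At N: go left to Q.
              Q is a leaf — visit Q.
            Visit N.
            At N: no right child.
          Visit X.
          At X: no right child.
        Visit R.
        At R: no right child.
      Visit H.
      At H: no right child.
    Visit V.
    At V: no right child.
  Visit E.
  At E: no right child.
Visit S.
At S: no right child.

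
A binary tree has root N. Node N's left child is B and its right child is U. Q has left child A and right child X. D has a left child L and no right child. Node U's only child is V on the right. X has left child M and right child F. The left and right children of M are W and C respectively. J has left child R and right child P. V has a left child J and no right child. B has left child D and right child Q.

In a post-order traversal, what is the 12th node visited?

P

Post-order visits the left subtree, then the right subtree, then the node.
At N: go left to B.
  At B: go left to D.
    At D: go left to L.
      L is a leaf — visit L.
    At D: no right child.
    Visit D.
  At B: go right to Q.
    At Q: go left to A.
      A is a leaf — visit A.
    At Q: go right to X.
      At X: go left to M.
        At M: go left to W.
          W is a leaf — visit W.
        At M: go right to C.
          C is a leaf — visit C.
        Visit M.
      At X: go right to F.
        F is a leaf — visit F.
      Visit X.
    Visit Q.
  Visit B.
At N: go right to U.
  At U: no left child.
  At U: go right to V.
    At V: go left to J.
      At J: go left to R.
        R is a leaf — visit R.
      At J: go right to P.
        P is a leaf — visit P.
      Visit J.
    At V: no right child.
    Visit V.
  Visit U.
Visit N.
Full post-order sequence: L, D, A, W, C, M, F, X, Q, B, R, P, J, V, U, N.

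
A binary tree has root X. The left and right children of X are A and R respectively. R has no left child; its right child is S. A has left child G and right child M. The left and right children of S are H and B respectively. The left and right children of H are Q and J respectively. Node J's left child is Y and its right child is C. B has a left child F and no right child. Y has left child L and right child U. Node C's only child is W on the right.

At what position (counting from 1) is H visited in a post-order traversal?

Post-order visits the left subtree, then the right subtree, then the node.
At X: go left to A.
  At A: go left to G.
    G is a leaf — visit G.
  At A: go right to M.
    M is a leaf — visit M.
  Visit A.
At X: go right to R.
  At R: no left child.
  At R: go right to S.
    At S: go left to H.
      At H: go left to Q.
        Q is a leaf — visit Q.
      At H: go right to J.
        At J: go left to Y.
          At Y: go left to L.
            L is a leaf — visit L.
          At Y: go right to U.
            U is a leaf — visit U.
          Visit Y.
        At J: go right to C.
          At C: no left child.
          At C: go right to W.
            W is a leaf — visit W.
          Visit C.
        Visit J.
      Visit H.
    At S: go right to B.
      At B: go left to F.
        F is a leaf — visit F.
      At B: no right child.
      Visit B.
    Visit S.
  Visit R.
Visit X.
Full post-order sequence: G, M, A, Q, L, U, Y, W, C, J, H, F, B, S, R, X.

11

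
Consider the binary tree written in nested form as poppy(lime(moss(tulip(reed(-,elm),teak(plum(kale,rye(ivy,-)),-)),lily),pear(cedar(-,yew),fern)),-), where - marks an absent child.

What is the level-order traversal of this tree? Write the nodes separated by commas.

poppy, lime, moss, pear, tulip, lily, cedar, fern, reed, teak, yew, elm, plum, kale, rye, ivy

Level-order visits nodes level by level from the root, left to right within each level.
Level 0: poppy
Level 1: lime
Level 2: moss, pear
Level 3: tulip, lily, cedar, fern
Level 4: reed, teak, yew
Level 5: elm, plum
Level 6: kale, rye
Level 7: ivy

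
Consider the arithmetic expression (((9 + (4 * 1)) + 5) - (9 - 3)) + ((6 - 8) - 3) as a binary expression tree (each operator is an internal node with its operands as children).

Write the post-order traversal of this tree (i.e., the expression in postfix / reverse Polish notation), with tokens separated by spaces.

9 4 1 * + 5 + 9 3 - - 6 8 - 3 - +

Post-order on an expression tree gives postfix notation: for each operator, emit left operand, right operand, then the operator.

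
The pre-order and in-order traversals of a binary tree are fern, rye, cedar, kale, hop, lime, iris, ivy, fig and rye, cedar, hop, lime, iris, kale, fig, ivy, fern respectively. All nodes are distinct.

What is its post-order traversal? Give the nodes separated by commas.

iris, lime, hop, fig, ivy, kale, cedar, rye, fern

The first element of pre-order is the root; it splits in-order into left and right subtrees.
Root fern: left subtree has 8 nodes {rye, cedar, hop, lime, iris, kale, fig, ivy}, right has 0 { }.
  Root rye: left subtree has 0 nodes { }, right has 7 {cedar, hop, lime, iris, kale, fig, ivy}.
    Root cedar: left subtree has 0 nodes { }, right has 6 {hop, lime, iris, kale, fig, ivy}.
      Root kale: left subtree has 3 nodes {hop, lime, iris}, right has 2 {fig, ivy}.
        Root hop: left subtree has 0 nodes { }, right has 2 {lime, iris}.
          Root lime: left subtree has 0 nodes { }, right has 1 {iris}.
        Root ivy: left subtree has 1 node {fig}, right has 0 { }.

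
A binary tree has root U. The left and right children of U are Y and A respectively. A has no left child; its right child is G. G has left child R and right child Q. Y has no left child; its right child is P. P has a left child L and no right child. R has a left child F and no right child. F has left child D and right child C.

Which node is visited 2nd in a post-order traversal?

Post-order visits the left subtree, then the right subtree, then the node.
At U: go left to Y.
  At Y: no left child.
  At Y: go right to P.
    At P: go left to L.
      L is a leaf — visit L.
    At P: no right child.
    Visit P.
  Visit Y.
At U: go right to A.
  At A: no left child.
  At A: go right to G.
    At G: go left to R.
      At R: go left to F.
        At F: go left to D.
          D is a leaf — visit D.
        At F: go right to C.
          C is a leaf — visit C.
        Visit F.
      At R: no right child.
      Visit R.
    At G: go right to Q.
      Q is a leaf — visit Q.
    Visit G.
  Visit A.
Visit U.
Full post-order sequence: L, P, Y, D, C, F, R, Q, G, A, U.

P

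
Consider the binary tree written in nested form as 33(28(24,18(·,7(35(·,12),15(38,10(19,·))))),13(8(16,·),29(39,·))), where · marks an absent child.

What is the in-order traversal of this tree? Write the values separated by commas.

24, 28, 18, 35, 12, 7, 38, 15, 19, 10, 33, 16, 8, 13, 39, 29

In-order visits the left subtree, then the node, then the right subtree.
At 33: go left to 28.
  At 28: go left to 24.
    24 is a leaf — visit 24.
  Visit 28.
  At 28: go right to 18.
    At 18: no left child.
    Visit 18.
    At 18: go right to 7.
      At 7: go left to 35.
        At 35: no left child.
        Visit 35.
        At 35: go right to 12.
          12 is a leaf — visit 12.
      Visit 7.
      At 7: go right to 15.
        At 15: go left to 38.
          38 is a leaf — visit 38.
        Visit 15.
        At 15: go right to 10.
          At 10: go left to 19.
            19 is a leaf — visit 19.
          Visit 10.
          At 10: no right child.
Visit 33.
At 33: go right to 13.
  At 13: go left to 8.
    At 8: go left to 16.
      16 is a leaf — visit 16.
    Visit 8.
    At 8: no right child.
  Visit 13.
  At 13: go right to 29.
    At 29: go left to 39.
      39 is a leaf — visit 39.
    Visit 29.
    At 29: no right child.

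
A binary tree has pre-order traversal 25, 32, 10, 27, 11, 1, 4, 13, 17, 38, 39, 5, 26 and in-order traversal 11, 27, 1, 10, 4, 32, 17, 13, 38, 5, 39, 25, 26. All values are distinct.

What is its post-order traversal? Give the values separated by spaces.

11 1 27 4 10 17 5 39 38 13 32 26 25

The first element of pre-order is the root; it splits in-order into left and right subtrees.
Root 25: left subtree has 11 nodes {11, 27, 1, 10, 4, 32, 17, 13, 38, 5, 39}, right has 1 {26}.
  Root 32: left subtree has 5 nodes {11, 27, 1, 10, 4}, right has 5 {17, 13, 38, 5, 39}.
    Root 10: left subtree has 3 nodes {11, 27, 1}, right has 1 {4}.
      Root 27: left subtree has 1 node {11}, right has 1 {1}.
    Root 13: left subtree has 1 node {17}, right has 3 {38, 5, 39}.
      Root 38: left subtree has 0 nodes { }, right has 2 {5, 39}.
        Root 39: left subtree has 1 node {5}, right has 0 { }.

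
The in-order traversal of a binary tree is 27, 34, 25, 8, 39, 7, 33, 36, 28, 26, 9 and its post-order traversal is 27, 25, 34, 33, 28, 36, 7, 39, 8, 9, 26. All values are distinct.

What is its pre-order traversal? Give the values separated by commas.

26, 8, 34, 27, 25, 39, 7, 36, 33, 28, 9

The last element of post-order is the root; it splits in-order into left and right subtrees.
Root 26: left subtree has 9 nodes {27, 34, 25, 8, 39, 7, 33, 36, 28}, right has 1 {9}.
  Root 8: left subtree has 3 nodes {27, 34, 25}, right has 5 {39, 7, 33, 36, 28}.
    Root 34: left subtree has 1 node {27}, right has 1 {25}.
    Root 39: left subtree has 0 nodes { }, right has 4 {7, 33, 36, 28}.
      Root 7: left subtree has 0 nodes { }, right has 3 {33, 36, 28}.
        Root 36: left subtree has 1 node {33}, right has 1 {28}.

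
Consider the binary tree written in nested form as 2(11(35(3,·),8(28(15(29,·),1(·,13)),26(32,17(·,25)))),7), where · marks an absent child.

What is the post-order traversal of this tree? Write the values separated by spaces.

3 35 29 15 13 1 28 32 25 17 26 8 11 7 2

Post-order visits the left subtree, then the right subtree, then the node.
At 2: go left to 11.
  At 11: go left to 35.
    At 35: go left to 3.
      3 is a leaf — visit 3.
    At 35: no right child.
    Visit 35.
  At 11: go right to 8.
    At 8: go left to 28.
      At 28: go left to 15.
        At 15: go left to 29.
          29 is a leaf — visit 29.
        At 15: no right child.
        Visit 15.
      At 28: go right to 1.
        At 1: no left child.
        At 1: go right to 13.
          13 is a leaf — visit 13.
        Visit 1.
      Visit 28.
    At 8: go right to 26.
      At 26: go left to 32.
        32 is a leaf — visit 32.
      At 26: go right to 17.
        At 17: no left child.
        At 17: go right to 25.
          25 is a leaf — visit 25.
        Visit 17.
      Visit 26.
    Visit 8.
  Visit 11.
At 2: go right to 7.
  7 is a leaf — visit 7.
Visit 2.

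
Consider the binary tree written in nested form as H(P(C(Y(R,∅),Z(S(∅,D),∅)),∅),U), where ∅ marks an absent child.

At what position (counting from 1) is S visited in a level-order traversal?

Level-order visits nodes level by level from the root, left to right within each level.
Level 0: H
Level 1: P, U
Level 2: C
Level 3: Y, Z
Level 4: R, S
Level 5: D
Full level-order sequence: H, P, U, C, Y, Z, R, S, D.

8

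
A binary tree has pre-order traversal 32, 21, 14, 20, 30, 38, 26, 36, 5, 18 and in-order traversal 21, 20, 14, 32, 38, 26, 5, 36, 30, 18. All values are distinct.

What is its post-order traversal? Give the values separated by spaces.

The first element of pre-order is the root; it splits in-order into left and right subtrees.
Root 32: left subtree has 3 nodes {21, 20, 14}, right has 6 {38, 26, 5, 36, 30, 18}.
  Root 21: left subtree has 0 nodes { }, right has 2 {20, 14}.
    Root 14: left subtree has 1 node {20}, right has 0 { }.
  Root 30: left subtree has 4 nodes {38, 26, 5, 36}, right has 1 {18}.
    Root 38: left subtree has 0 nodes { }, right has 3 {26, 5, 36}.
      Root 26: left subtree has 0 nodes { }, right has 2 {5, 36}.
        Root 36: left subtree has 1 node {5}, right has 0 { }.

20 14 21 5 36 26 38 18 30 32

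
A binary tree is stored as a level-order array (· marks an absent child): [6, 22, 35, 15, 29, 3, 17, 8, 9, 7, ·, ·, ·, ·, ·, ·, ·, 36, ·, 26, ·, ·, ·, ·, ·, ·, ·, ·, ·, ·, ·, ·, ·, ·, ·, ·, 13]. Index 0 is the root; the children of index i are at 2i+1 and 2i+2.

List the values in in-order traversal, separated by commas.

In-order visits the left subtree, then the node, then the right subtree.
At 6: go left to 22.
  At 22: go left to 15.
    At 15: go left to 8.
      8 is a leaf — visit 8.
    Visit 15.
    At 15: go right to 9.
      At 9: go left to 36.
        At 36: no left child.
        Visit 36.
        At 36: go right to 13.
          13 is a leaf — visit 13.
      Visit 9.
      At 9: no right child.
  Visit 22.
  At 22: go right to 29.
    At 29: go left to 7.
      At 7: go left to 26.
        26 is a leaf — visit 26.
      Visit 7.
      At 7: no right child.
    Visit 29.
    At 29: no right child.
Visit 6.
At 6: go right to 35.
  At 35: go left to 3.
    3 is a leaf — visit 3.
  Visit 35.
  At 35: go right to 17.
    17 is a leaf — visit 17.

8, 15, 36, 13, 9, 22, 26, 7, 29, 6, 3, 35, 17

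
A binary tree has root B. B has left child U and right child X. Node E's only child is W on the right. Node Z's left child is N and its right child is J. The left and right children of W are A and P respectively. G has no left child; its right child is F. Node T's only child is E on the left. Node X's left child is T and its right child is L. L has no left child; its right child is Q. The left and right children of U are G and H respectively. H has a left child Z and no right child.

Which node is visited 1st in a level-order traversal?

Level-order visits nodes level by level from the root, left to right within each level.
Level 0: B
Level 1: U, X
Level 2: G, H, T, L
Level 3: F, Z, E, Q
Level 4: N, J, W
Level 5: A, P
Full level-order sequence: B, U, X, G, H, T, L, F, Z, E, Q, N, J, W, A, P.

B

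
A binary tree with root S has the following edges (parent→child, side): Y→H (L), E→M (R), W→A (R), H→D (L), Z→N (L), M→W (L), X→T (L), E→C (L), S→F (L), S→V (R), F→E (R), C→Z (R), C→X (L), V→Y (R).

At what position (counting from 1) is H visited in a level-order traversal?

8

Level-order visits nodes level by level from the root, left to right within each level.
Level 0: S
Level 1: F, V
Level 2: E, Y
Level 3: C, M, H
Level 4: X, Z, W, D
Level 5: T, N, A
Full level-order sequence: S, F, V, E, Y, C, M, H, X, Z, W, D, T, N, A.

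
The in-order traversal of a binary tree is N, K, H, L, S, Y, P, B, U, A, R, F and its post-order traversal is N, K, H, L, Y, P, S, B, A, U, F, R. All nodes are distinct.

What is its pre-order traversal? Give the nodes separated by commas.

The last element of post-order is the root; it splits in-order into left and right subtrees.
Root R: left subtree has 10 nodes {N, K, H, L, S, Y, P, B, U, A}, right has 1 {F}.
  Root U: left subtree has 8 nodes {N, K, H, L, S, Y, P, B}, right has 1 {A}.
    Root B: left subtree has 7 nodes {N, K, H, L, S, Y, P}, right has 0 { }.
      Root S: left subtree has 4 nodes {N, K, H, L}, right has 2 {Y, P}.
        Root L: left subtree has 3 nodes {N, K, H}, right has 0 { }.
          Root H: left subtree has 2 nodes {N, K}, right has 0 { }.
            Root K: left subtree has 1 node {N}, right has 0 { }.
        Root P: left subtree has 1 node {Y}, right has 0 { }.

R, U, B, S, L, H, K, N, P, Y, A, F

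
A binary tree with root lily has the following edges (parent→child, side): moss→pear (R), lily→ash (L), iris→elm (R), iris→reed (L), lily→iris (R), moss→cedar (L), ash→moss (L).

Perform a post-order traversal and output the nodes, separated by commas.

cedar, pear, moss, ash, reed, elm, iris, lily

Post-order visits the left subtree, then the right subtree, then the node.
At lily: go left to ash.
  At ash: go left to moss.
    At moss: go left to cedar.
      cedar is a leaf — visit cedar.
    At moss: go right to pear.
      pear is a leaf — visit pear.
    Visit moss.
  At ash: no right child.
  Visit ash.
At lily: go right to iris.
  At iris: go left to reed.
    reed is a leaf — visit reed.
  At iris: go right to elm.
    elm is a leaf — visit elm.
  Visit iris.
Visit lily.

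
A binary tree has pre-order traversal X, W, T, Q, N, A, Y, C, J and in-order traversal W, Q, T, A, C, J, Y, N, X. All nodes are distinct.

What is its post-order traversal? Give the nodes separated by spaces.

Q J C Y A N T W X

The first element of pre-order is the root; it splits in-order into left and right subtrees.
Root X: left subtree has 8 nodes {W, Q, T, A, C, J, Y, N}, right has 0 { }.
  Root W: left subtree has 0 nodes { }, right has 7 {Q, T, A, C, J, Y, N}.
    Root T: left subtree has 1 node {Q}, right has 5 {A, C, J, Y, N}.
      Root N: left subtree has 4 nodes {A, C, J, Y}, right has 0 { }.
        Root A: left subtree has 0 nodes { }, right has 3 {C, J, Y}.
          Root Y: left subtree has 2 nodes {C, J}, right has 0 { }.
            Root C: left subtree has 0 nodes { }, right has 1 {J}.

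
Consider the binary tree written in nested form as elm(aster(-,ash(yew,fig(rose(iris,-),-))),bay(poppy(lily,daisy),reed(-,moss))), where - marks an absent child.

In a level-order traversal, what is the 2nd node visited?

aster

Level-order visits nodes level by level from the root, left to right within each level.
Level 0: elm
Level 1: aster, bay
Level 2: ash, poppy, reed
Level 3: yew, fig, lily, daisy, moss
Level 4: rose
Level 5: iris
Full level-order sequence: elm, aster, bay, ash, poppy, reed, yew, fig, lily, daisy, moss, rose, iris.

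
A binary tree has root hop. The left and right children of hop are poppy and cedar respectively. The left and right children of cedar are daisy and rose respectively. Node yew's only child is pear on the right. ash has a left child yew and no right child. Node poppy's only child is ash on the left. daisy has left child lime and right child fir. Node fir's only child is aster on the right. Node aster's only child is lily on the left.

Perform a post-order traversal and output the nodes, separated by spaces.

Post-order visits the left subtree, then the right subtree, then the node.
At hop: go left to poppy.
  At poppy: go left to ash.
    At ash: go left to yew.
      At yew: no left child.
      At yew: go right to pear.
        pear is a leaf — visit pear.
      Visit yew.
    At ash: no right child.
    Visit ash.
  At poppy: no right child.
  Visit poppy.
At hop: go right to cedar.
  At cedar: go left to daisy.
    At daisy: go left to lime.
      lime is a leaf — visit lime.
    At daisy: go right to fir.
      At fir: no left child.
      At fir: go right to aster.
        At aster: go left to lily.
          lily is a leaf — visit lily.
        At aster: no right child.
        Visit aster.
      Visit fir.
    Visit daisy.
  At cedar: go right to rose.
    rose is a leaf — visit rose.
  Visit cedar.
Visit hop.

pear yew ash poppy lime lily aster fir daisy rose cedar hop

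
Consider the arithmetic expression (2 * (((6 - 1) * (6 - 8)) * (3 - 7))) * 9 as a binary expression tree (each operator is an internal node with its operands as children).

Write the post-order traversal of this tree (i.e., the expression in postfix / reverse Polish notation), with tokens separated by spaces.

2 6 1 - 6 8 - * 3 7 - * * 9 *

Post-order on an expression tree gives postfix notation: for each operator, emit left operand, right operand, then the operator.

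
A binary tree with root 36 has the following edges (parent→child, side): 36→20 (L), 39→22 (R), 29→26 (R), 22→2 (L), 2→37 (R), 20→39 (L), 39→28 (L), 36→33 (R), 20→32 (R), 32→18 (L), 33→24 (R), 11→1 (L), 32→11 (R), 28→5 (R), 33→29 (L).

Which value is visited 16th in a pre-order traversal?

Pre-order visits the node, then its left subtree, then its right subtree.
Visit 36.
At 36: go left to 20.
  Visit 20.
  At 20: go left to 39.
    Visit 39.
    At 39: go left to 28.
      Visit 28.
      At 28: no left child.
      At 28: go right to 5.
        5 is a leaf — visit 5.
    At 39: go right to 22.
      Visit 22.
      At 22: go left to 2.
        Visit 2.
        At 2: no left child.
        At 2: go right to 37.
          37 is a leaf — visit 37.
      At 22: no right child.
  At 20: go right to 32.
    Visit 32.
    At 32: go left to 18.
      18 is a leaf — visit 18.
    At 32: go right to 11.
      Visit 11.
      At 11: go left to 1.
        1 is a leaf — visit 1.
      At 11: no right child.
At 36: go right to 33.
  Visit 33.
  At 33: go left to 29.
    Visit 29.
    At 29: no left child.
    At 29: go right to 26.
      26 is a leaf — visit 26.
  At 33: go right to 24.
    24 is a leaf — visit 24.
Full pre-order sequence: 36, 20, 39, 28, 5, 22, 2, 37, 32, 18, 11, 1, 33, 29, 26, 24.

24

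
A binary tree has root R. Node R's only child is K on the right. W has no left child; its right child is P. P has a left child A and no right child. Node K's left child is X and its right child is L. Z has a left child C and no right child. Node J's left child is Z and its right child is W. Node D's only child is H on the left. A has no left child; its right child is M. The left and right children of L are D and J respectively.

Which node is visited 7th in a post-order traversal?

Post-order visits the left subtree, then the right subtree, then the node.
At R: no left child.
At R: go right to K.
  At K: go left to X.
    X is a leaf — visit X.
  At K: go right to L.
    At L: go left to D.
      At D: go left to H.
        H is a leaf — visit H.
      At D: no right child.
      Visit D.
    At L: go right to J.
      At J: go left to Z.
        At Z: go left to C.
          C is a leaf — visit C.
        At Z: no right child.
        Visit Z.
      At J: go right to W.
        At W: no left child.
        At W: go right to P.
          At P: go left to A.
            At A: no left child.
            At A: go right to M.
              M is a leaf — visit M.
            Visit A.
          At P: no right child.
          Visit P.
        Visit W.
      Visit J.
    Visit L.
  Visit K.
Visit R.
Full post-order sequence: X, H, D, C, Z, M, A, P, W, J, L, K, R.

A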